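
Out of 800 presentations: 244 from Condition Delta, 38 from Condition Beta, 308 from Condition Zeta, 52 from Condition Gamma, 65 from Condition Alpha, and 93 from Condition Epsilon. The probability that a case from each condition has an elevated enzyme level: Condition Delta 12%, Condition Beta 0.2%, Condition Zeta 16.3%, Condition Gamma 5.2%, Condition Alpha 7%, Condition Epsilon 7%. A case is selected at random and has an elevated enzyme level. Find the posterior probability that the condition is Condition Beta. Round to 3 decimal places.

By Bayes' rule, posterior ∝ prior × likelihood:
  Condition Delta: 0.305 × 0.12 = 0.0366
  Condition Beta: 0.0475 × 0.002 = 0.000095
  Condition Zeta: 0.385 × 0.163 = 0.062755
  Condition Gamma: 0.065 × 0.052 = 0.00338
  Condition Alpha: 0.08125 × 0.07 = 0.0056875
  Condition Epsilon: 0.11625 × 0.07 = 0.0081375
Total = 0.116655.
P(Condition Beta | evidence) = 0.000095 / 0.116655 ≈ 0.001.

0.001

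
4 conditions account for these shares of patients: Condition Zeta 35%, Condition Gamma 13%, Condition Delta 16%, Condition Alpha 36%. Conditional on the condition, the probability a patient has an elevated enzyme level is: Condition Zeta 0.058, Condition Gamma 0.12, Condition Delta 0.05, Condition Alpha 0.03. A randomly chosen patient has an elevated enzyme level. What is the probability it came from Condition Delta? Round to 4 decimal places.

0.1463

Unnormalized posteriors (prior × likelihood):
  Condition Zeta: 0.35 × 0.058 = 0.0203
  Condition Gamma: 0.13 × 0.12 = 0.0156
  Condition Delta: 0.16 × 0.05 = 0.008
  Condition Alpha: 0.36 × 0.03 = 0.0108
Total = 0.0547.
P(Condition Delta | evidence) = 0.008 / 0.0547 ≈ 0.1463.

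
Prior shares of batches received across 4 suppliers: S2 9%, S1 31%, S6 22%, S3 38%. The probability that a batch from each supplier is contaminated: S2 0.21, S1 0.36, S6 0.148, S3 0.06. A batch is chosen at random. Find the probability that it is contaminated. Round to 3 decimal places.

0.186

Compute prior × likelihood for every hypothesis:
  S2: 0.09 × 0.21 = 0.0189
  S1: 0.31 × 0.36 = 0.1116
  S6: 0.22 × 0.148 = 0.03256
  S3: 0.38 × 0.06 = 0.0228
P(contaminated) = 0.0189 + 0.1116 + 0.03256 + 0.0228 = 0.18586 → 0.186.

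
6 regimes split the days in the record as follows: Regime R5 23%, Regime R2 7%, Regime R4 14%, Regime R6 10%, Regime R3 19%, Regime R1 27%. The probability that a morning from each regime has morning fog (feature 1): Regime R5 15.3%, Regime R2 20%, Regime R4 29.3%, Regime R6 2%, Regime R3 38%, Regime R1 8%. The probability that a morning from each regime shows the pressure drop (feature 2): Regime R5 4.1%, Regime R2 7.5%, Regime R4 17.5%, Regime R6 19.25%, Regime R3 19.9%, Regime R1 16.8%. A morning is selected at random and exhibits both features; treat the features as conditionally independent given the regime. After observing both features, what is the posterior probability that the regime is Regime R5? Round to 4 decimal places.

0.0514

By Bayes' rule, posterior ∝ prior × likelihood:
  Regime R5: 0.23 × 0.153 × 0.041 = 0.00144279
  Regime R2: 0.07 × 0.2 × 0.075 = 0.00105
  Regime R4: 0.14 × 0.293 × 0.175 = 0.0071785
  Regime R6: 0.1 × 0.02 × 0.1925 = 0.000385
  Regime R3: 0.19 × 0.38 × 0.199 = 0.0143678
  Regime R1: 0.27 × 0.08 × 0.168 = 0.0036288
Normalizing constant = 0.02805289.
P(Regime R5 | evidence) = 0.00144279 / 0.02805289 ≈ 0.0514.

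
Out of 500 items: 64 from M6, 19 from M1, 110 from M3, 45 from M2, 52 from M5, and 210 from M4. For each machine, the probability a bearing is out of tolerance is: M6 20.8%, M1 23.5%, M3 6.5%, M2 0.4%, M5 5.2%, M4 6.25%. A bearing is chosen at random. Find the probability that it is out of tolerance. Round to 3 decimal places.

0.082

Unnormalized posteriors (prior × likelihood):
  M6: 0.128 × 0.208 = 0.026624
  M1: 0.038 × 0.235 = 0.00893
  M3: 0.22 × 0.065 = 0.0143
  M2: 0.09 × 0.004 = 0.00036
  M5: 0.104 × 0.052 = 0.005408
  M4: 0.42 × 0.0625 = 0.02625
P(oversize) = 0.026624 + 0.00893 + 0.0143 + 0.00036 + 0.005408 + 0.02625 = 0.081872 → 0.082.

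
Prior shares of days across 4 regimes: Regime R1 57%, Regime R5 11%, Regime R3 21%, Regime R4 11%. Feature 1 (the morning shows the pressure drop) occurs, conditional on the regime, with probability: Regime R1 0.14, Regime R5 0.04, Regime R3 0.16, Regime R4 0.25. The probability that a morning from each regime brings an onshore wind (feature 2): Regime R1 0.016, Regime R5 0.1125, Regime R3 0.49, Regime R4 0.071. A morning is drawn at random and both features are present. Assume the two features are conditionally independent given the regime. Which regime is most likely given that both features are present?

By Bayes' rule, posterior ∝ prior × likelihood:
  Regime R1: 0.57 × 0.14 × 0.016 = 0.0012768
  Regime R5: 0.11 × 0.04 × 0.1125 = 0.000495
  Regime R3: 0.21 × 0.16 × 0.49 = 0.016464
  Regime R4: 0.11 × 0.25 × 0.071 = 0.0019525
Total = 0.0201883.
Largest term belongs to Regime R3, so Regime R3 is most probable.

Regime R3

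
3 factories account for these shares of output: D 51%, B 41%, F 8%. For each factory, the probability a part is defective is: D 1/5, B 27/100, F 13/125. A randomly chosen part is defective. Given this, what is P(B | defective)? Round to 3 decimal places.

0.501

Prior × likelihood for each hypothesis:
  D: 0.51 × 0.2 = 0.102
  B: 0.41 × 0.27 = 0.1107
  F: 0.08 × 0.104 = 0.00832
Total = 0.22102.
P(B | evidence) = 0.1107 / 0.22102 ≈ 0.501.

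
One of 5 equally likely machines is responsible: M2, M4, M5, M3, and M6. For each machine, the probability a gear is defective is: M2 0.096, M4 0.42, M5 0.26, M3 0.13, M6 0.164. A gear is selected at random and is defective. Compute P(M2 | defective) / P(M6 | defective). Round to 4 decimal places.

With a uniform prior (1/5 each), posterior ∝ likelihood:
  M2: 0.096
  M4: 0.42
  M5: 0.26
  M3: 0.13
  M6: 0.164
Normalizing constant = 1.07.
The ratio is 0.096 / 0.164 (the normalizer cancels) = 0.5854.

0.5854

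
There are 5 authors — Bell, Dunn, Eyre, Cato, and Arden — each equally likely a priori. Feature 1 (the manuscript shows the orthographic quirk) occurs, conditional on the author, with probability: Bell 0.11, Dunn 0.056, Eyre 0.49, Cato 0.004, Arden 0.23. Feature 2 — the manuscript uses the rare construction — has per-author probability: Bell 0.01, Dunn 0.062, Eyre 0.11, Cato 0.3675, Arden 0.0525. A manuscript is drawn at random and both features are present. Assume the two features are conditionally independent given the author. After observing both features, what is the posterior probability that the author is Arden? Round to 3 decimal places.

0.168

Since the prior is uniform, the posterior is proportional to the likelihood:
  Bell: 0.11 × 0.01 = 0.0011
  Dunn: 0.056 × 0.062 = 0.003472
  Eyre: 0.49 × 0.11 = 0.0539
  Cato: 0.004 × 0.3675 = 0.00147
  Arden: 0.23 × 0.0525 = 0.012075
Normalizing constant = 0.072017.
P(Arden | evidence) = 0.012075 / 0.072017 ≈ 0.168.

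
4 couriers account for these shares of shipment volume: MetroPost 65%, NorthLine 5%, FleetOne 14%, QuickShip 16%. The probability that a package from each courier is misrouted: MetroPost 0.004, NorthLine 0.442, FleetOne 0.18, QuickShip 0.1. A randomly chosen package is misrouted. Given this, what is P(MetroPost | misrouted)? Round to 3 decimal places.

0.039

Prior × likelihood for each hypothesis:
  MetroPost: 0.65 × 0.004 = 0.0026
  NorthLine: 0.05 × 0.442 = 0.0221
  FleetOne: 0.14 × 0.18 = 0.0252
  QuickShip: 0.16 × 0.1 = 0.016
Normalizing constant = 0.0659.
P(MetroPost | evidence) = 0.0026 / 0.0659 ≈ 0.039.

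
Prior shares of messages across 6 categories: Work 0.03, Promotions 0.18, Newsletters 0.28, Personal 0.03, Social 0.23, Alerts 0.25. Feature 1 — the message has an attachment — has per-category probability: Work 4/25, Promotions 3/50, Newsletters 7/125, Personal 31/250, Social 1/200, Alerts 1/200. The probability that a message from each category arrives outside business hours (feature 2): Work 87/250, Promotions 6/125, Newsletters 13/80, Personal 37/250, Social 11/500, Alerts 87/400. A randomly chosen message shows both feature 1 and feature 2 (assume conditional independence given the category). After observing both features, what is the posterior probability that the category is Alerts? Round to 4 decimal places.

0.0487

Unnormalized posteriors (prior × likelihood):
  Work: 0.03 × 0.16 × 0.348 = 0.0016704
  Promotions: 0.18 × 0.06 × 0.048 = 0.0005184
  Newsletters: 0.28 × 0.056 × 0.1625 = 0.002548
  Personal: 0.03 × 0.124 × 0.148 = 0.00055056
  Social: 0.23 × 0.005 × 0.022 = 0.0000253
  Alerts: 0.25 × 0.005 × 0.2175 = 0.000271875
Total = 0.005584535.
P(Alerts | evidence) = 0.000271875 / 0.005584535 ≈ 0.0487.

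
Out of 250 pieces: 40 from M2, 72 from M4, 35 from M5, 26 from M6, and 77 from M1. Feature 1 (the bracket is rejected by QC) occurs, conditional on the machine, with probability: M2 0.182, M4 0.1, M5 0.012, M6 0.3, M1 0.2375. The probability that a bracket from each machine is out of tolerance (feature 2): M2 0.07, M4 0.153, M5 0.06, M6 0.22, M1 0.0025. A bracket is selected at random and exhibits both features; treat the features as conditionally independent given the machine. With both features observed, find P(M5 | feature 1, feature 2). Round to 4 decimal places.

Prior × likelihood for each hypothesis:
  M2: 0.16 × 0.182 × 0.07 = 0.0020384
  M4: 0.288 × 0.1 × 0.153 = 0.0044064
  M5: 0.14 × 0.012 × 0.06 = 0.0001008
  M6: 0.104 × 0.3 × 0.22 = 0.006864
  M1: 0.308 × 0.2375 × 0.0025 = 0.000182875
Sum = 0.013592475.
P(M5 | evidence) = 0.0001008 / 0.013592475 ≈ 0.0074.

0.0074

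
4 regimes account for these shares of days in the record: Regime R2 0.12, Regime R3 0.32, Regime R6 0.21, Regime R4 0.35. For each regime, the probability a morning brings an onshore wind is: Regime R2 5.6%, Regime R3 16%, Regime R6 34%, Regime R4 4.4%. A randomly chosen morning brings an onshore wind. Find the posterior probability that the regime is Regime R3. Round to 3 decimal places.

0.354

Unnormalized posteriors (prior × likelihood):
  Regime R2: 0.12 × 0.056 = 0.00672
  Regime R3: 0.32 × 0.16 = 0.0512
  Regime R6: 0.21 × 0.34 = 0.0714
  Regime R4: 0.35 × 0.044 = 0.0154
Sum = 0.14472.
P(Regime R3 | evidence) = 0.0512 / 0.14472 ≈ 0.354.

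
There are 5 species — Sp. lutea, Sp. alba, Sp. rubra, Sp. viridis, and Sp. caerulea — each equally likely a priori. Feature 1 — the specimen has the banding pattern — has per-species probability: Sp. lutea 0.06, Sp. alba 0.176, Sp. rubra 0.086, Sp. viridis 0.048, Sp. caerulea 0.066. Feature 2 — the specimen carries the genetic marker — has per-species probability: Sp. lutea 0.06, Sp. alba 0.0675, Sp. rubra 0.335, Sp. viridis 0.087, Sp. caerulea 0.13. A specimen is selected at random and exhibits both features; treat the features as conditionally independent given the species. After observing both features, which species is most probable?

Since the prior is uniform, the posterior is proportional to the likelihood:
  Sp. lutea: 0.06 × 0.06 = 0.0036
  Sp. alba: 0.176 × 0.0675 = 0.01188
  Sp. rubra: 0.086 × 0.335 = 0.02881
  Sp. viridis: 0.048 × 0.087 = 0.004176
  Sp. caerulea: 0.066 × 0.13 = 0.00858
Normalizing constant = 0.057046.
Largest term belongs to Sp. rubra, so Sp. rubra is most probable.

Sp. rubra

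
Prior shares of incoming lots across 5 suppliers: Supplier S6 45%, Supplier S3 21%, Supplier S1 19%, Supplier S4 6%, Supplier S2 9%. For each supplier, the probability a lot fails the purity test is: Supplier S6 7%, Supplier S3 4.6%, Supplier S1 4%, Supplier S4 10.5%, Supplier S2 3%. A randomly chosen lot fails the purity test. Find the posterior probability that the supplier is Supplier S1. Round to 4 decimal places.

By Bayes' rule, posterior ∝ prior × likelihood:
  Supplier S6: 0.45 × 0.07 = 0.0315
  Supplier S3: 0.21 × 0.046 = 0.00966
  Supplier S1: 0.19 × 0.04 = 0.0076
  Supplier S4: 0.06 × 0.105 = 0.0063
  Supplier S2: 0.09 × 0.03 = 0.0027
Sum = 0.05776.
P(Supplier S1 | evidence) = 0.0076 / 0.05776 ≈ 0.1316.

0.1316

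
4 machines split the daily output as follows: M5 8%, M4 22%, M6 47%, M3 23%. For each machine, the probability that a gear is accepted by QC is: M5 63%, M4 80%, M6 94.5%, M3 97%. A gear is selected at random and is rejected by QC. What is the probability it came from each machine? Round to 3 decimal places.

Taking complements, P(rejected | each) = M5 0.37, M4 0.2, M6 0.055, M3 0.03.
Unnormalized posteriors (prior × likelihood):
  M5: 0.08 × 0.37 = 0.0296
  M4: 0.22 × 0.2 = 0.044
  M6: 0.47 × 0.055 = 0.02585
  M3: 0.23 × 0.03 = 0.0069
Normalizing constant = 0.10635.
P(M5 | rejected) = 0.0296/0.10635 ≈ 0.278
P(M4 | rejected) = 0.044/0.10635 ≈ 0.414
P(M6 | rejected) = 0.02585/0.10635 ≈ 0.243
P(M3 | rejected) = 0.0069/0.10635 ≈ 0.065
(Check: 0.278+0.414+0.243+0.065 = 1.000.)

M5 0.278, M4 0.414, M6 0.243, M3 0.065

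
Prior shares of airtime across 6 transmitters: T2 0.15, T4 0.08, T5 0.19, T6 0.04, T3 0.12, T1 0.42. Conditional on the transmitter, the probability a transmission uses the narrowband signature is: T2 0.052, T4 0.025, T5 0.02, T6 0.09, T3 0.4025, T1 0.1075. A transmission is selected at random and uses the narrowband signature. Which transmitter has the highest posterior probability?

T3

Compute prior × likelihood for every hypothesis:
  T2: 0.15 × 0.052 = 0.0078
  T4: 0.08 × 0.025 = 0.002
  T5: 0.19 × 0.02 = 0.0038
  T6: 0.04 × 0.09 = 0.0036
  T3: 0.12 × 0.4025 = 0.0483
  T1: 0.42 × 0.1075 = 0.04515
Sum = 0.11065.
Largest term belongs to T3, so T3 is most probable.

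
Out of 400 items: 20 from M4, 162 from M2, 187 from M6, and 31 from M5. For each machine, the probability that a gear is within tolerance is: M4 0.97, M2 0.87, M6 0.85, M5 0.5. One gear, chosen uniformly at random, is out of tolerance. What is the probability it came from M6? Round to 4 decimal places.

Taking complements, P(oversize | each) = M4 0.03, M2 0.13, M6 0.15, M5 0.5.
Prior × likelihood for each hypothesis:
  M4: 0.05 × 0.03 = 0.0015
  M2: 0.405 × 0.13 = 0.05265
  M6: 0.4675 × 0.15 = 0.070125
  M5: 0.0775 × 0.5 = 0.03875
Normalizing constant = 0.163025.
P(M6 | evidence) = 0.070125 / 0.163025 ≈ 0.4301.

0.4301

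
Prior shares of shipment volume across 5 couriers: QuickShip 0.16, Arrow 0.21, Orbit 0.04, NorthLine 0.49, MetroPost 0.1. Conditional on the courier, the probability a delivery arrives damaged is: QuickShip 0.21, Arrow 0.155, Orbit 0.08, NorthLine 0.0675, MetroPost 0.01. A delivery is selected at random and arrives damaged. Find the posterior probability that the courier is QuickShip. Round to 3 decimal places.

0.325

Compute prior × likelihood for every hypothesis:
  QuickShip: 0.16 × 0.21 = 0.0336
  Arrow: 0.21 × 0.155 = 0.03255
  Orbit: 0.04 × 0.08 = 0.0032
  NorthLine: 0.49 × 0.0675 = 0.033075
  MetroPost: 0.1 × 0.01 = 0.001
Total = 0.103425.
P(QuickShip | evidence) = 0.0336 / 0.103425 ≈ 0.325.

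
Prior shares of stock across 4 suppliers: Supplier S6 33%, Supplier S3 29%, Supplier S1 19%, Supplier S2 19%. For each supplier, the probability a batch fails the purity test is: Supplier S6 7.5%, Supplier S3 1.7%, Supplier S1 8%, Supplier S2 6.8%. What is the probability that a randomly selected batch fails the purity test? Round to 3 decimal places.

0.058

Unnormalized posteriors (prior × likelihood):
  Supplier S6: 0.33 × 0.075 = 0.02475
  Supplier S3: 0.29 × 0.017 = 0.00493
  Supplier S1: 0.19 × 0.08 = 0.0152
  Supplier S2: 0.19 × 0.068 = 0.01292
P(off-spec) = 0.02475 + 0.00493 + 0.0152 + 0.01292 = 0.0578 → 0.058.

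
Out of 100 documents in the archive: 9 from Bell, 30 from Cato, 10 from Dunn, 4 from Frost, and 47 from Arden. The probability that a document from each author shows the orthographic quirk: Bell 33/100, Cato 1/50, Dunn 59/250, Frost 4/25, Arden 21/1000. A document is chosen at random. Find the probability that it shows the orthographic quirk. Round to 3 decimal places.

Prior × likelihood for each hypothesis:
  Bell: 0.09 × 0.33 = 0.0297
  Cato: 0.3 × 0.02 = 0.006
  Dunn: 0.1 × 0.236 = 0.0236
  Frost: 0.04 × 0.16 = 0.0064
  Arden: 0.47 × 0.021 = 0.00987
P(quirk) = 0.0297 + 0.006 + 0.0236 + 0.0064 + 0.00987 = 0.07557 → 0.076.

0.076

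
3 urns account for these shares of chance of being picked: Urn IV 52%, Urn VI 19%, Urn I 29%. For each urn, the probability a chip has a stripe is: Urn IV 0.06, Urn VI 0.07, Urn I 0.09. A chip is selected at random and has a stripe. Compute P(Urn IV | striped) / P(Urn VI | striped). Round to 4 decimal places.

Compute prior × likelihood for every hypothesis:
  Urn IV: 0.52 × 0.06 = 0.0312
  Urn VI: 0.19 × 0.07 = 0.0133
  Urn I: 0.29 × 0.09 = 0.0261
Total = 0.0706.
The ratio is 0.0312 / 0.0133 (the normalizer cancels) = 2.3459.

2.3459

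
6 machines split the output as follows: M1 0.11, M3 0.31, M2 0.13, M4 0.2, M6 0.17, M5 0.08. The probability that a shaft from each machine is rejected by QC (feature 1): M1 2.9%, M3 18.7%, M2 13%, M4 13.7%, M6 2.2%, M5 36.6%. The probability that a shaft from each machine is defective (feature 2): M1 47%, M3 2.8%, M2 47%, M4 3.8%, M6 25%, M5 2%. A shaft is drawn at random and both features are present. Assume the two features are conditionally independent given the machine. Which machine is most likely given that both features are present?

M2

Prior × likelihood for each hypothesis:
  M1: 0.11 × 0.029 × 0.47 = 0.0014993
  M3: 0.31 × 0.187 × 0.028 = 0.00162316
  M2: 0.13 × 0.13 × 0.47 = 0.007943
  M4: 0.2 × 0.137 × 0.038 = 0.0010412
  M6: 0.17 × 0.022 × 0.25 = 0.000935
  M5: 0.08 × 0.366 × 0.02 = 0.0005856
Normalizing constant = 0.01362726.
Largest term belongs to M2, so M2 is most probable.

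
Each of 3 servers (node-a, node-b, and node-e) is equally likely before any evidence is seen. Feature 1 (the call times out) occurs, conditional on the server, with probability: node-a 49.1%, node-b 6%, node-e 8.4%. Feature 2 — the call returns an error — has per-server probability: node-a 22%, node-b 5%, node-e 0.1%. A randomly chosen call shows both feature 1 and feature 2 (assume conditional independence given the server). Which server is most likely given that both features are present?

node-a

Since the prior is uniform, the posterior is proportional to the likelihood:
  node-a: 0.491 × 0.22 = 0.10802
  node-b: 0.06 × 0.05 = 0.003
  node-e: 0.084 × 0.001 = 0.000084
Sum = 0.111104.
Largest term belongs to node-a, so node-a is most probable.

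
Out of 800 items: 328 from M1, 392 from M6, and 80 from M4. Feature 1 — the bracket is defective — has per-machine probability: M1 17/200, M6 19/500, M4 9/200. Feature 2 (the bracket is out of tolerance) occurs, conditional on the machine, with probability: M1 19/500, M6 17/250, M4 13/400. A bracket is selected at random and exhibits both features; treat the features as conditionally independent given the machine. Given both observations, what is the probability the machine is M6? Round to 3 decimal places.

0.463

Unnormalized posteriors (prior × likelihood):
  M1: 0.41 × 0.085 × 0.038 = 0.0013243
  M6: 0.49 × 0.038 × 0.068 = 0.00126616
  M4: 0.1 × 0.045 × 0.0325 = 0.00014625
Normalizing constant = 0.00273671.
P(M6 | evidence) = 0.00126616 / 0.00273671 ≈ 0.463.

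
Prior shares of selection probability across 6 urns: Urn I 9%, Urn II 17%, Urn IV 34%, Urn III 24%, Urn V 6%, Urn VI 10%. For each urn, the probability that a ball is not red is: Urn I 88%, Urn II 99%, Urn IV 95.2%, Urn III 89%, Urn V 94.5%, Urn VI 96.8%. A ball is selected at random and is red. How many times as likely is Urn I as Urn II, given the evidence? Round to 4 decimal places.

Taking complements, P(red | each) = Urn I 0.12, Urn II 0.01, Urn IV 0.048, Urn III 0.11, Urn V 0.055, Urn VI 0.032.
Compute prior × likelihood for every hypothesis:
  Urn I: 0.09 × 0.12 = 0.0108
  Urn II: 0.17 × 0.01 = 0.0017
  Urn IV: 0.34 × 0.048 = 0.01632
  Urn III: 0.24 × 0.11 = 0.0264
  Urn V: 0.06 × 0.055 = 0.0033
  Urn VI: 0.1 × 0.032 = 0.0032
Sum = 0.06172.
The ratio is 0.0108 / 0.0017 (the normalizer cancels) = 6.3529.

6.3529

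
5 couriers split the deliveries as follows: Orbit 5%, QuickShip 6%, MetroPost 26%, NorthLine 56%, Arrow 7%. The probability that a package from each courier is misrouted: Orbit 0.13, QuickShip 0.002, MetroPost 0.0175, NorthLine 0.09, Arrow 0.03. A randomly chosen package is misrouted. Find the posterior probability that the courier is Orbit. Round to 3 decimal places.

Prior × likelihood for each hypothesis:
  Orbit: 0.05 × 0.13 = 0.0065
  QuickShip: 0.06 × 0.002 = 0.00012
  MetroPost: 0.26 × 0.0175 = 0.00455
  NorthLine: 0.56 × 0.09 = 0.0504
  Arrow: 0.07 × 0.03 = 0.0021
Normalizing constant = 0.06367.
P(Orbit | evidence) = 0.0065 / 0.06367 ≈ 0.102.

0.102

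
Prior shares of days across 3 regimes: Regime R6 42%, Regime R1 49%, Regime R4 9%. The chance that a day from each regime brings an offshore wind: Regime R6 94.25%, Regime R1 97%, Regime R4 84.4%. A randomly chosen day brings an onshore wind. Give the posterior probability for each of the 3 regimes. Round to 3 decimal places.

Taking complements, P(onshore | each) = Regime R6 0.0575, Regime R1 0.03, Regime R4 0.156.
Compute prior × likelihood for every hypothesis:
  Regime R6: 0.42 × 0.0575 = 0.02415
  Regime R1: 0.49 × 0.03 = 0.0147
  Regime R4: 0.09 × 0.156 = 0.01404
Sum = 0.05289.
P(Regime R6 | onshore) = 0.02415/0.05289 ≈ 0.457
P(Regime R1 | onshore) = 0.0147/0.05289 ≈ 0.278
P(Regime R4 | onshore) = 0.01404/0.05289 ≈ 0.265

Regime R6 0.457, Regime R1 0.278, Regime R4 0.265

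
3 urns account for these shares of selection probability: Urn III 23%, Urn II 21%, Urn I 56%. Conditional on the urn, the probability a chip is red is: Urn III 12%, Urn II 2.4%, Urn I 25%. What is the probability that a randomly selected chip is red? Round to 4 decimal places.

0.1726

Unnormalized posteriors (prior × likelihood):
  Urn III: 0.23 × 0.12 = 0.0276
  Urn II: 0.21 × 0.024 = 0.00504
  Urn I: 0.56 × 0.25 = 0.14
P(red) = 0.0276 + 0.00504 + 0.14 = 0.17264 → 0.1726.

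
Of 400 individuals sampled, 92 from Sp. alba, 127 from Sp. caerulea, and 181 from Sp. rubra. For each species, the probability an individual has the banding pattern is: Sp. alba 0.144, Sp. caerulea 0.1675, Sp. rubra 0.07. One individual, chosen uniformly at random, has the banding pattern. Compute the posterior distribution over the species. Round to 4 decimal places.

Prior × likelihood for each hypothesis:
  Sp. alba: 0.23 × 0.144 = 0.03312
  Sp. caerulea: 0.3175 × 0.1675 = 0.05318125
  Sp. rubra: 0.4525 × 0.07 = 0.031675
Total = 0.11797625.
P(Sp. alba | banded) = 0.03312/0.11797625 ≈ 0.2807
P(Sp. caerulea | banded) = 0.05318125/0.11797625 ≈ 0.4508
P(Sp. rubra | banded) = 0.031675/0.11797625 ≈ 0.2685

Sp. alba 0.2807, Sp. caerulea 0.4508, Sp. rubra 0.2685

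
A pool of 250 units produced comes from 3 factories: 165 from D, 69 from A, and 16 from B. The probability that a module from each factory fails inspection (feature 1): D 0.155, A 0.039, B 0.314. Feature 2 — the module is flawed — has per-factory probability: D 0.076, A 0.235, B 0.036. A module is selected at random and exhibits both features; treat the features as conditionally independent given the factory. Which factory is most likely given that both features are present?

D

Unnormalized posteriors (prior × likelihood):
  D: 0.66 × 0.155 × 0.076 = 0.0077748
  A: 0.276 × 0.039 × 0.235 = 0.00252954
  B: 0.064 × 0.314 × 0.036 = 0.000723456
Sum = 0.011027796.
Largest term belongs to D, so D is most probable.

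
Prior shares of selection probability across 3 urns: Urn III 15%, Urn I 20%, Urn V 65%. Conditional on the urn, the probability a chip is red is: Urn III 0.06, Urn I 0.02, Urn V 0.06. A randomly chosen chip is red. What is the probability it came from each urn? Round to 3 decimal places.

Prior × likelihood for each hypothesis:
  Urn III: 0.15 × 0.06 = 0.009
  Urn I: 0.2 × 0.02 = 0.004
  Urn V: 0.65 × 0.06 = 0.039
Sum = 0.052.
P(Urn III | red) = 0.009/0.052 ≈ 0.173
P(Urn I | red) = 0.004/0.052 ≈ 0.077
P(Urn V | red) = 0.039/0.052 ≈ 0.750
(Check: 0.173+0.077+0.750 = 1.000.)

Urn III 0.173, Urn I 0.077, Urn V 0.750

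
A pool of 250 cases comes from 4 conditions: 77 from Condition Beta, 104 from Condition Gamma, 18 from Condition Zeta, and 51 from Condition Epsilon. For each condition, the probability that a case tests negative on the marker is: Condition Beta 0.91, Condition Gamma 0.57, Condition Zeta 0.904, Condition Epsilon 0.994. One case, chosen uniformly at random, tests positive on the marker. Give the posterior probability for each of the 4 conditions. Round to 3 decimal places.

Condition Beta 0.129, Condition Gamma 0.833, Condition Zeta 0.032, Condition Epsilon 0.006

Taking complements, P(marker-positive | each) = Condition Beta 0.09, Condition Gamma 0.43, Condition Zeta 0.096, Condition Epsilon 0.006.
Prior × likelihood for each hypothesis:
  Condition Beta: 0.308 × 0.09 = 0.02772
  Condition Gamma: 0.416 × 0.43 = 0.17888
  Condition Zeta: 0.072 × 0.096 = 0.006912
  Condition Epsilon: 0.204 × 0.006 = 0.001224
Sum = 0.214736.
P(Condition Beta | marker-positive) = 0.02772/0.214736 ≈ 0.129
P(Condition Gamma | marker-positive) = 0.17888/0.214736 ≈ 0.833
P(Condition Zeta | marker-positive) = 0.006912/0.214736 ≈ 0.032
P(Condition Epsilon | marker-positive) = 0.001224/0.214736 ≈ 0.006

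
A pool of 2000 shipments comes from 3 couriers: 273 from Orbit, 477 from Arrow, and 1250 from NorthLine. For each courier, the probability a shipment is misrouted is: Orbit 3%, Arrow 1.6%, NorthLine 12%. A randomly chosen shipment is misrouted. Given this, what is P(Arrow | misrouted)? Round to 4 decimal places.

0.0460

Prior × likelihood for each hypothesis:
  Orbit: 0.1365 × 0.03 = 0.004095
  Arrow: 0.2385 × 0.016 = 0.003816
  NorthLine: 0.625 × 0.12 = 0.075
Sum = 0.082911.
P(Arrow | evidence) = 0.003816 / 0.082911 ≈ 0.0460.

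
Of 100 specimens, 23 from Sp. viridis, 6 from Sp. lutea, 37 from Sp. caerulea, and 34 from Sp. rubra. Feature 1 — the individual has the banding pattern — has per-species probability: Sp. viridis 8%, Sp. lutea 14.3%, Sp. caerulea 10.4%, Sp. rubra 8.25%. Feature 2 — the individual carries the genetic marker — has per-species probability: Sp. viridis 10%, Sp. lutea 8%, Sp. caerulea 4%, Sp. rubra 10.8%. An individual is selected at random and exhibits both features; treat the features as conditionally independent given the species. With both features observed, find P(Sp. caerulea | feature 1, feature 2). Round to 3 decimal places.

Unnormalized posteriors (prior × likelihood):
  Sp. viridis: 0.23 × 0.08 × 0.1 = 0.00184
  Sp. lutea: 0.06 × 0.143 × 0.08 = 0.0006864
  Sp. caerulea: 0.37 × 0.104 × 0.04 = 0.0015392
  Sp. rubra: 0.34 × 0.0825 × 0.108 = 0.0030294
Sum = 0.007095.
P(Sp. caerulea | evidence) = 0.0015392 / 0.007095 ≈ 0.217.

0.217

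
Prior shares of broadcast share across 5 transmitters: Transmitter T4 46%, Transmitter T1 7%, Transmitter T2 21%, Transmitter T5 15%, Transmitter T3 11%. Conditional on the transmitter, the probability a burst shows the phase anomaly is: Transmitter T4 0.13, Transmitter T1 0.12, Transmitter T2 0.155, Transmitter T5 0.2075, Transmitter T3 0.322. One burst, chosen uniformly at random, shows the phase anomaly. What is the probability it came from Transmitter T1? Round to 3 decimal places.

0.050

Unnormalized posteriors (prior × likelihood):
  Transmitter T4: 0.46 × 0.13 = 0.0598
  Transmitter T1: 0.07 × 0.12 = 0.0084
  Transmitter T2: 0.21 × 0.155 = 0.03255
  Transmitter T5: 0.15 × 0.2075 = 0.031125
  Transmitter T3: 0.11 × 0.322 = 0.03542
Sum = 0.167295.
P(Transmitter T1 | evidence) = 0.0084 / 0.167295 ≈ 0.050.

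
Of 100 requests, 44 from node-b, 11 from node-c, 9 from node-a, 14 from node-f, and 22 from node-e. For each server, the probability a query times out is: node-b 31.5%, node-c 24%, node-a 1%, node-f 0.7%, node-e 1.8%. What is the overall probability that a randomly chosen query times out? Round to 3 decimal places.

Compute prior × likelihood for every hypothesis:
  node-b: 0.44 × 0.315 = 0.1386
  node-c: 0.11 × 0.24 = 0.0264
  node-a: 0.09 × 0.01 = 0.0009
  node-f: 0.14 × 0.007 = 0.00098
  node-e: 0.22 × 0.018 = 0.00396
P(timeout) = 0.1386 + 0.0264 + 0.0009 + 0.00098 + 0.00396 = 0.17084 → 0.171.

0.171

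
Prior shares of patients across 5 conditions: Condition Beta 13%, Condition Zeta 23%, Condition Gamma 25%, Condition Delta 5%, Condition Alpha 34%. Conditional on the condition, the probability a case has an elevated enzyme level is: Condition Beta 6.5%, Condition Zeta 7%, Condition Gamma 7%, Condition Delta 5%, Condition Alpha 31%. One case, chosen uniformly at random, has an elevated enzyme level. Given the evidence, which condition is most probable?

Unnormalized posteriors (prior × likelihood):
  Condition Beta: 0.13 × 0.065 = 0.00845
  Condition Zeta: 0.23 × 0.07 = 0.0161
  Condition Gamma: 0.25 × 0.07 = 0.0175
  Condition Delta: 0.05 × 0.05 = 0.0025
  Condition Alpha: 0.34 × 0.31 = 0.1054
Sum = 0.14995.
Largest term belongs to Condition Alpha, so Condition Alpha is most probable.

Condition Alpha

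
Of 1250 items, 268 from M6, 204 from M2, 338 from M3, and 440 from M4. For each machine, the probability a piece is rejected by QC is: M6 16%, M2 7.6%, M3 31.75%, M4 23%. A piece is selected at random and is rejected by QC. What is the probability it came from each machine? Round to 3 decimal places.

Prior × likelihood for each hypothesis:
  M6: 0.2144 × 0.16 = 0.034304
  M2: 0.1632 × 0.076 = 0.0124032
  M3: 0.2704 × 0.3175 = 0.085852
  M4: 0.352 × 0.23 = 0.08096
Normalizing constant = 0.2135192.
P(M6 | rejected) = 0.034304/0.2135192 ≈ 0.161
P(M2 | rejected) = 0.0124032/0.2135192 ≈ 0.058
P(M3 | rejected) = 0.085852/0.2135192 ≈ 0.402
P(M4 | rejected) = 0.08096/0.2135192 ≈ 0.379
(Check: 0.161+0.058+0.402+0.379 = 1.000.)

M6 0.161, M2 0.058, M3 0.402, M4 0.379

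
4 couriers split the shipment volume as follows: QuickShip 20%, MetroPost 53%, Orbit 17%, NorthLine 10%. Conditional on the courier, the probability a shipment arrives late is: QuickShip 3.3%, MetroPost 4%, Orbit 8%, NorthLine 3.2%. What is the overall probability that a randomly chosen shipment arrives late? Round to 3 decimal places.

By Bayes' rule, posterior ∝ prior × likelihood:
  QuickShip: 0.2 × 0.033 = 0.0066
  MetroPost: 0.53 × 0.04 = 0.0212
  Orbit: 0.17 × 0.08 = 0.0136
  NorthLine: 0.1 × 0.032 = 0.0032
P(late) = 0.0066 + 0.0212 + 0.0136 + 0.0032 = 0.0446 → 0.045.

0.045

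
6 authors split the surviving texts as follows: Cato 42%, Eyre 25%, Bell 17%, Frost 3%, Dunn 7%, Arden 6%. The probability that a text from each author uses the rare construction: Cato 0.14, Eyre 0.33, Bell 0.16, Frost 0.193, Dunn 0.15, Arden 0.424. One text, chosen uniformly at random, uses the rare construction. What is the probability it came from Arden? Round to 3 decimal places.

Compute prior × likelihood for every hypothesis:
  Cato: 0.42 × 0.14 = 0.0588
  Eyre: 0.25 × 0.33 = 0.0825
  Bell: 0.17 × 0.16 = 0.0272
  Frost: 0.03 × 0.193 = 0.00579
  Dunn: 0.07 × 0.15 = 0.0105
  Arden: 0.06 × 0.424 = 0.02544
Sum = 0.21023.
P(Arden | evidence) = 0.02544 / 0.21023 ≈ 0.121.

0.121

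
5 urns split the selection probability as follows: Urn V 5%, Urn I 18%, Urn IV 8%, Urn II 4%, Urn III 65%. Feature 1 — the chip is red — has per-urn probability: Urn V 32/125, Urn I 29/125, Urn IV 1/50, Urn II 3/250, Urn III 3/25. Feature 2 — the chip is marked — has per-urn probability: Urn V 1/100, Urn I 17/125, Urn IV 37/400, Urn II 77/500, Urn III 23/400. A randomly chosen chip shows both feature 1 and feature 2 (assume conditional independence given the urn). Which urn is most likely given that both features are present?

Unnormalized posteriors (prior × likelihood):
  Urn V: 0.05 × 0.256 × 0.01 = 0.000128
  Urn I: 0.18 × 0.232 × 0.136 = 0.00567936
  Urn IV: 0.08 × 0.02 × 0.0925 = 0.000148
  Urn II: 0.04 × 0.012 × 0.154 = 0.00007392
  Urn III: 0.65 × 0.12 × 0.0575 = 0.004485
Normalizing constant = 0.01051428.
Largest term belongs to Urn I, so Urn I is most probable.

Urn I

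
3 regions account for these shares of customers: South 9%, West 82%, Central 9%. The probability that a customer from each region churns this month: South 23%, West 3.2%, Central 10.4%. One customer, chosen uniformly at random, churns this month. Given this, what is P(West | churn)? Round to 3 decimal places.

Prior × likelihood for each hypothesis:
  South: 0.09 × 0.23 = 0.0207
  West: 0.82 × 0.032 = 0.02624
  Central: 0.09 × 0.104 = 0.00936
Normalizing constant = 0.0563.
P(West | evidence) = 0.02624 / 0.0563 ≈ 0.466.

0.466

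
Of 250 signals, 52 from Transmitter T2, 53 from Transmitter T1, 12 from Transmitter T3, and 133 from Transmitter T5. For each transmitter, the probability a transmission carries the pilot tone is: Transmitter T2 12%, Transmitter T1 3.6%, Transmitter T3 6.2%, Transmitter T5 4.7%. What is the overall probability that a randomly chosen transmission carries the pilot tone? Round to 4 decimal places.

Compute prior × likelihood for every hypothesis:
  Transmitter T2: 0.208 × 0.12 = 0.02496
  Transmitter T1: 0.212 × 0.036 = 0.007632
  Transmitter T3: 0.048 × 0.062 = 0.002976
  Transmitter T5: 0.532 × 0.047 = 0.025004
P(pilot) = 0.02496 + 0.007632 + 0.002976 + 0.025004 = 0.060572 → 0.0606.

0.0606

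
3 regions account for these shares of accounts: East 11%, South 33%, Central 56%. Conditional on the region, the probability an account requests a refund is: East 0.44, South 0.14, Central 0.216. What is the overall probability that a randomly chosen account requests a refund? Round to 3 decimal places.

0.216

By Bayes' rule, posterior ∝ prior × likelihood:
  East: 0.11 × 0.44 = 0.0484
  South: 0.33 × 0.14 = 0.0462
  Central: 0.56 × 0.216 = 0.12096
P(refund) = 0.0484 + 0.0462 + 0.12096 = 0.21556 → 0.216.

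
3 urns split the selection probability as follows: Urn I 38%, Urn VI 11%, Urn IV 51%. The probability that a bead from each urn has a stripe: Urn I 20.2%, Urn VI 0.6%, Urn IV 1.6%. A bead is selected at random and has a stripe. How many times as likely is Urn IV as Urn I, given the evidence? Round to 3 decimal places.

0.106

Compute prior × likelihood for every hypothesis:
  Urn I: 0.38 × 0.202 = 0.07676
  Urn VI: 0.11 × 0.006 = 0.00066
  Urn IV: 0.51 × 0.016 = 0.00816
Normalizing constant = 0.08558.
The ratio is 0.00816 / 0.07676 (the normalizer cancels) = 0.106.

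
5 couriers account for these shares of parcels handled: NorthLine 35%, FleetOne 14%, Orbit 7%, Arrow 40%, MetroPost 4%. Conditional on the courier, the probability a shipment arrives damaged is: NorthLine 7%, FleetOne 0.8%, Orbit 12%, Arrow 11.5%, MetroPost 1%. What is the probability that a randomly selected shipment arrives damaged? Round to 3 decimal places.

0.080

Prior × likelihood for each hypothesis:
  NorthLine: 0.35 × 0.07 = 0.0245
  FleetOne: 0.14 × 0.008 = 0.00112
  Orbit: 0.07 × 0.12 = 0.0084
  Arrow: 0.4 × 0.115 = 0.046
  MetroPost: 0.04 × 0.01 = 0.0004
P(damaged) = 0.0245 + 0.00112 + 0.0084 + 0.046 + 0.0004 = 0.08042 → 0.080.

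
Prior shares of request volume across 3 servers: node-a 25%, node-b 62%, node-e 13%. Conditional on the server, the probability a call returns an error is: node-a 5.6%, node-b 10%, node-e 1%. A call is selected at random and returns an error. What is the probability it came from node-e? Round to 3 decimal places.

By Bayes' rule, posterior ∝ prior × likelihood:
  node-a: 0.25 × 0.056 = 0.014
  node-b: 0.62 × 0.1 = 0.062
  node-e: 0.13 × 0.01 = 0.0013
Sum = 0.0773.
P(node-e | evidence) = 0.0013 / 0.0773 ≈ 0.017.

0.017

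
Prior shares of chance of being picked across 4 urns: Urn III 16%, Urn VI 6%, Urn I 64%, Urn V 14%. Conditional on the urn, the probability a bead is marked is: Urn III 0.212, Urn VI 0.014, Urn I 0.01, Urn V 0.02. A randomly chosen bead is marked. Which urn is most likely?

Prior × likelihood for each hypothesis:
  Urn III: 0.16 × 0.212 = 0.03392
  Urn VI: 0.06 × 0.014 = 0.00084
  Urn I: 0.64 × 0.01 = 0.0064
  Urn V: 0.14 × 0.02 = 0.0028
Sum = 0.04396.
Largest term belongs to Urn III, so Urn III is most probable.

Urn III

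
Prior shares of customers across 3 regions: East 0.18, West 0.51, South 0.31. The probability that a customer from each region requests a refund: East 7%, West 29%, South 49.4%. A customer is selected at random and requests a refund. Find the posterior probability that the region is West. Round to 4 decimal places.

0.4716

Compute prior × likelihood for every hypothesis:
  East: 0.18 × 0.07 = 0.0126
  West: 0.51 × 0.29 = 0.1479
  South: 0.31 × 0.494 = 0.15314
Total = 0.31364.
P(West | evidence) = 0.1479 / 0.31364 ≈ 0.4716.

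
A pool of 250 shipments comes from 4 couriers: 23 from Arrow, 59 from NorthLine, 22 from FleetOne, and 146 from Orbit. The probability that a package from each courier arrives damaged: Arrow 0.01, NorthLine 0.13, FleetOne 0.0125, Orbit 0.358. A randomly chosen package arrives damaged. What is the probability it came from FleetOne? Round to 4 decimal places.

0.0045

Compute prior × likelihood for every hypothesis:
  Arrow: 0.092 × 0.01 = 0.00092
  NorthLine: 0.236 × 0.13 = 0.03068
  FleetOne: 0.088 × 0.0125 = 0.0011
  Orbit: 0.584 × 0.358 = 0.209072
Normalizing constant = 0.241772.
P(FleetOne | evidence) = 0.0011 / 0.241772 ≈ 0.0045.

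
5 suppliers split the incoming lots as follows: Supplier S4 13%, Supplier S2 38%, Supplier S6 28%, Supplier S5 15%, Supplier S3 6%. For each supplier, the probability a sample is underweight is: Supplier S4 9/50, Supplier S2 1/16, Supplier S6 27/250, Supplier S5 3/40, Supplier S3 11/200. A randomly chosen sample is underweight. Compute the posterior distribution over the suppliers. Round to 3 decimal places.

Supplier S4 0.255, Supplier S2 0.258, Supplier S6 0.329, Supplier S5 0.122, Supplier S3 0.036

Compute prior × likelihood for every hypothesis:
  Supplier S4: 0.13 × 0.18 = 0.0234
  Supplier S2: 0.38 × 0.0625 = 0.02375
  Supplier S6: 0.28 × 0.108 = 0.03024
  Supplier S5: 0.15 × 0.075 = 0.01125
  Supplier S3: 0.06 × 0.055 = 0.0033
Normalizing constant = 0.09194.
P(Supplier S4 | underweight) = 0.0234/0.09194 ≈ 0.255
P(Supplier S2 | underweight) = 0.02375/0.09194 ≈ 0.258
P(Supplier S6 | underweight) = 0.03024/0.09194 ≈ 0.329
P(Supplier S5 | underweight) = 0.01125/0.09194 ≈ 0.122
P(Supplier S3 | underweight) = 0.0033/0.09194 ≈ 0.036
(Check: 0.255+0.258+0.329+0.122+0.036 = 1.000.)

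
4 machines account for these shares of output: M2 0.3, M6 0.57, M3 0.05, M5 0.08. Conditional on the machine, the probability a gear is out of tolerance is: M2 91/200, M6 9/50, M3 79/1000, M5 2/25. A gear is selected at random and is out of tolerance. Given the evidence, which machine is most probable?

Compute prior × likelihood for every hypothesis:
  M2: 0.3 × 0.455 = 0.1365
  M6: 0.57 × 0.18 = 0.1026
  M3: 0.05 × 0.079 = 0.00395
  M5: 0.08 × 0.08 = 0.0064
Total = 0.24945.
Largest term belongs to M2, so M2 is most probable.

M2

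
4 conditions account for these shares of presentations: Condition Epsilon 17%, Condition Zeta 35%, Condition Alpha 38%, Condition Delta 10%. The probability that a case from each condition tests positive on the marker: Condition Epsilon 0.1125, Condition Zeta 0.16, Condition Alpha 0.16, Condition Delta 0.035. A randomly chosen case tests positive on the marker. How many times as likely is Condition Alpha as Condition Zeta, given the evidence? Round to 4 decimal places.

By Bayes' rule, posterior ∝ prior × likelihood:
  Condition Epsilon: 0.17 × 0.1125 = 0.019125
  Condition Zeta: 0.35 × 0.16 = 0.056
  Condition Alpha: 0.38 × 0.16 = 0.0608
  Condition Delta: 0.1 × 0.035 = 0.0035
Normalizing constant = 0.139425.
The ratio is 0.0608 / 0.056 (the normalizer cancels) = 1.0857.

1.0857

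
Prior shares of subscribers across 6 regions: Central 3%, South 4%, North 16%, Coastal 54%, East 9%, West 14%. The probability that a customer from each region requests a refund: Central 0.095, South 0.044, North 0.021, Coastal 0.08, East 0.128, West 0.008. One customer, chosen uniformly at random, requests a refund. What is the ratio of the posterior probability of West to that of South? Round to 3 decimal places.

By Bayes' rule, posterior ∝ prior × likelihood:
  Central: 0.03 × 0.095 = 0.00285
  South: 0.04 × 0.044 = 0.00176
  North: 0.16 × 0.021 = 0.00336
  Coastal: 0.54 × 0.08 = 0.0432
  East: 0.09 × 0.128 = 0.01152
  West: 0.14 × 0.008 = 0.00112
Sum = 0.06381.
The ratio is 0.00112 / 0.00176 (the normalizer cancels) = 0.636.

0.636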